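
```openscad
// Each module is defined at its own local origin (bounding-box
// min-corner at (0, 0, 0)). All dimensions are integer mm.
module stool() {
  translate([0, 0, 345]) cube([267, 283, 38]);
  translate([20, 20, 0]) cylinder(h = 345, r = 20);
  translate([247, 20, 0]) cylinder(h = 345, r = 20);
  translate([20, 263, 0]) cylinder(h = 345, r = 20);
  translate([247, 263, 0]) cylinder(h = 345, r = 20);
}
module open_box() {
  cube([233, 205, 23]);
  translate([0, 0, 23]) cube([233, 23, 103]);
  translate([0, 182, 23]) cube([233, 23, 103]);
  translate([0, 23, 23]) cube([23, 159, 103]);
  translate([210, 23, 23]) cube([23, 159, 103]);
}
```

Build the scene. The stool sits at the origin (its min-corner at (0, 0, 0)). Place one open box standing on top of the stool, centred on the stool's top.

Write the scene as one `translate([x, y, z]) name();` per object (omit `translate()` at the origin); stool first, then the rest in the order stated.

stool();
translate([17, 39, 383]) open_box();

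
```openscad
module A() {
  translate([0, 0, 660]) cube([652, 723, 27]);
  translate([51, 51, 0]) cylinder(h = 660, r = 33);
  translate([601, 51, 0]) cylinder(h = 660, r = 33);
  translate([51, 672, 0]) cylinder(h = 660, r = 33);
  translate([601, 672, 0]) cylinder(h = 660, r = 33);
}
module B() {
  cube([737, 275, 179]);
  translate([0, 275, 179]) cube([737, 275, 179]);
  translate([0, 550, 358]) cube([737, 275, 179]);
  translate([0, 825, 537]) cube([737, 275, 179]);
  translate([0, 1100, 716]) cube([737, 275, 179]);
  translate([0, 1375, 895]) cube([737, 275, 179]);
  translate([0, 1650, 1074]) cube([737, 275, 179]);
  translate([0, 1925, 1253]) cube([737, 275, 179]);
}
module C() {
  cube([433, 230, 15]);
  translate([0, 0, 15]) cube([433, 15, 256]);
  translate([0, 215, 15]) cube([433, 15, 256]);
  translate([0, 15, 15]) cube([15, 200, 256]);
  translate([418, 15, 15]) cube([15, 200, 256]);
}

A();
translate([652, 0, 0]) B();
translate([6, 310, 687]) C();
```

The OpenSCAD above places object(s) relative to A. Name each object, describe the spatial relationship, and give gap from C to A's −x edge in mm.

The open box's min-x is at 6; the table's min-x is 0; gap = 6 mm.

A is a table. B is a staircase. C is an open box. The staircase is against the table's +x side, with their −y faces flush. The open box is on top of the table. The gap from the open box to the table's −x edge is 6 mm.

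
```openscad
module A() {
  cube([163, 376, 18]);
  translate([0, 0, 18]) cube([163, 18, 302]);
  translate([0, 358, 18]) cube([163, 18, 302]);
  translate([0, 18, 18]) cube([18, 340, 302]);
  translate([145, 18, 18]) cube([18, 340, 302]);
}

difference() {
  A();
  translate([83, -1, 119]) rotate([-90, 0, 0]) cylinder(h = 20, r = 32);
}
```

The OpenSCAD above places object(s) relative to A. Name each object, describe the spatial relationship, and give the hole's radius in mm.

The subtracted cylinder has r = 32 mm.

A is an open box. The open box has a circular hole through its front wall. The hole's radius is 32 mm.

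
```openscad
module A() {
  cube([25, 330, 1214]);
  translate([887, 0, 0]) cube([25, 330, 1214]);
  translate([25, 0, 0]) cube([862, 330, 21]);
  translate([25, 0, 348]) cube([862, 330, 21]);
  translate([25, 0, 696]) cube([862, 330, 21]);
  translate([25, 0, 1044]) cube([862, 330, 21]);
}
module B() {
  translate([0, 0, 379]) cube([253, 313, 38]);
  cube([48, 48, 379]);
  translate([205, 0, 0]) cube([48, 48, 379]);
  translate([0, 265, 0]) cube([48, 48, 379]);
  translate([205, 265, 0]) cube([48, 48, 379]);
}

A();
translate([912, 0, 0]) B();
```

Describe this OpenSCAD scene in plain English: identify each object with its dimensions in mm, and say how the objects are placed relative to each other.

A is a bookshelf 912 mm wide overall, 330 mm deep and 1214 mm tall. The two sides are 25 mm thick vertical panels. 4 horizontal shelves of 21 mm thickness span between the inner faces of the sides; the lowest shelf sits on the floor and shelves are stacked with a clear vertical gap of 327 mm between each pair.

B is a four-legged stool. The seat is a 253×313×38 mm slab whose top surface is at z = 417 mm; four square legs, each 48×48 mm in cross-section, run from the floor (z = 0) to the underside of the seat, each flush with a corner of the seat.

The stool is against the bookshelf's +x side, with their −y faces flush.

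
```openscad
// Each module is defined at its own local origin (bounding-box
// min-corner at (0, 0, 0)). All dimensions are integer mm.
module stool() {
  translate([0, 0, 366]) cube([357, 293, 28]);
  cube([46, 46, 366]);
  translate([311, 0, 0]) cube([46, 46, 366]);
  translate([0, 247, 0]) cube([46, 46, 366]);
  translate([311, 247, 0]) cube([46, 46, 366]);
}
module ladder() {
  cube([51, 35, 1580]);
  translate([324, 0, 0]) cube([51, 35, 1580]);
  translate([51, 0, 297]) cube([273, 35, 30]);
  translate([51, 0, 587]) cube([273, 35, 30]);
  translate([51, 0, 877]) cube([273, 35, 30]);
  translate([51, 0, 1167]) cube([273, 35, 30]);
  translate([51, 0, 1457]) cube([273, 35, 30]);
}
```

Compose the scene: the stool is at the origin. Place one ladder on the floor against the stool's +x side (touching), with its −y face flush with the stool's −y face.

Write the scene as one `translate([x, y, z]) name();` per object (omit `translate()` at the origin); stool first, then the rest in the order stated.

stool();
translate([357, 0, 0]) ladder();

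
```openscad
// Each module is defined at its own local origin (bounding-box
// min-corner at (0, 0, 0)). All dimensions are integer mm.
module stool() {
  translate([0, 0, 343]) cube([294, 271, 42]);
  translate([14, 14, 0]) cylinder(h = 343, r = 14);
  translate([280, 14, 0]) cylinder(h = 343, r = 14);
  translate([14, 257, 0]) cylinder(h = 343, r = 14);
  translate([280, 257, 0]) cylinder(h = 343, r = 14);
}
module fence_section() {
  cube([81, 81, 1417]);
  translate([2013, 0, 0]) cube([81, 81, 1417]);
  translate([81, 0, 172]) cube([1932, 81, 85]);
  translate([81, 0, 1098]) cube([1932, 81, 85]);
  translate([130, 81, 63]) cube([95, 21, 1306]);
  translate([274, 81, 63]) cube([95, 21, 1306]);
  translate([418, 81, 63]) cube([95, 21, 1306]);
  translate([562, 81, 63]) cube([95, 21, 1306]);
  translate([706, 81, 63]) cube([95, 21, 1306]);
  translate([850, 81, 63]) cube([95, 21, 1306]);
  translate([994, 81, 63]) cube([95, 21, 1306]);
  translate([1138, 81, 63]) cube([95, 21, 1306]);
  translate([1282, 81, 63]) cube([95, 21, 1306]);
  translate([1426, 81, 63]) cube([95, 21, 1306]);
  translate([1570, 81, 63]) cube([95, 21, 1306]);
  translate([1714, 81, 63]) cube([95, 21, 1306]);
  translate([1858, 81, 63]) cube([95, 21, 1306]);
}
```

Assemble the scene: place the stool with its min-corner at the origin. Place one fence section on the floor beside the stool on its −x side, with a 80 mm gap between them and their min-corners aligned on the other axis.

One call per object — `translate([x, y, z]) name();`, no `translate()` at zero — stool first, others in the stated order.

stool();
translate([-2174, 0, 0]) fence_section();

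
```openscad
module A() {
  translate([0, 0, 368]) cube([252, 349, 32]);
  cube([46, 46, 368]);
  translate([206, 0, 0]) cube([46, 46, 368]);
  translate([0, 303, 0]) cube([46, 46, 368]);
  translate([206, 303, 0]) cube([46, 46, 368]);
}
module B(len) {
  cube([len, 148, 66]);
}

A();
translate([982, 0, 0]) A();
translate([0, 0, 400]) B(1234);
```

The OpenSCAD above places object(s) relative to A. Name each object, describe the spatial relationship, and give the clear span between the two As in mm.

Second stool starts at x = 982; first ends at x = 252; clear span = 982 − 252 = 730 mm.

A is a stool. B is a beam. A beam spans the tops of two stools. The clear span between the two stools is 730 mm.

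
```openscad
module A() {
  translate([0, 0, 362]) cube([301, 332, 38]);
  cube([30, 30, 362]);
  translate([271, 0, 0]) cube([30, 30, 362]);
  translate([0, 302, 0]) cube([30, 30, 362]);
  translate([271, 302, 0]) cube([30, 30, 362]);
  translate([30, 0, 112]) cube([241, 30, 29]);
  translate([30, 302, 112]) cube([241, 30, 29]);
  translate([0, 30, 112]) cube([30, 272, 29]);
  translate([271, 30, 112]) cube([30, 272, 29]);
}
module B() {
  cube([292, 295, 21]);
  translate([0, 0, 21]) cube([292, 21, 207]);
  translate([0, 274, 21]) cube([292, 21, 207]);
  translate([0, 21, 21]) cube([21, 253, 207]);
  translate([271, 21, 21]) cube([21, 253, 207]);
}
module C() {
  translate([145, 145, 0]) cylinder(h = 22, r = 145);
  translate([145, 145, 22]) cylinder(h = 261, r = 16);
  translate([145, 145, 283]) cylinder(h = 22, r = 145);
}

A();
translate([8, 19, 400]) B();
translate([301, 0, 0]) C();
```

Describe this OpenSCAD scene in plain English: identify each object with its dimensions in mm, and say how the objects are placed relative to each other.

A is a four-legged stool. The seat is a 301×332×38 mm slab whose top surface is at z = 400 mm; four square legs, each 30×30 mm in cross-section, run from the floor (z = 0) to the underside of the seat, each flush with a corner of the seat. Four stretchers, 30 mm wide and 29 mm tall, connect adjacent legs with their undersides at z = 112 mm, each running between the inner faces of the legs it joins and aligned with the legs' outer faces on the other axis.

B is an open storage box with external size 292×295×228 mm and wall thickness 21 mm (the base is also 21 mm thick). The base covers the whole footprint; the four walls stand on the base, with the y-facing walls full-width and the x-facing walls fitting between their inner faces.

C is a spool: two coaxial disc flanges of radius 145 mm and thickness 22 mm, joined by a core cylinder of radius 16 mm and height 261 mm. The lower flange rests on z = 0 and the three cylinders share a vertical axis.

The open box is on top of the stool. The spool is against the stool's +x side, with their −y faces flush.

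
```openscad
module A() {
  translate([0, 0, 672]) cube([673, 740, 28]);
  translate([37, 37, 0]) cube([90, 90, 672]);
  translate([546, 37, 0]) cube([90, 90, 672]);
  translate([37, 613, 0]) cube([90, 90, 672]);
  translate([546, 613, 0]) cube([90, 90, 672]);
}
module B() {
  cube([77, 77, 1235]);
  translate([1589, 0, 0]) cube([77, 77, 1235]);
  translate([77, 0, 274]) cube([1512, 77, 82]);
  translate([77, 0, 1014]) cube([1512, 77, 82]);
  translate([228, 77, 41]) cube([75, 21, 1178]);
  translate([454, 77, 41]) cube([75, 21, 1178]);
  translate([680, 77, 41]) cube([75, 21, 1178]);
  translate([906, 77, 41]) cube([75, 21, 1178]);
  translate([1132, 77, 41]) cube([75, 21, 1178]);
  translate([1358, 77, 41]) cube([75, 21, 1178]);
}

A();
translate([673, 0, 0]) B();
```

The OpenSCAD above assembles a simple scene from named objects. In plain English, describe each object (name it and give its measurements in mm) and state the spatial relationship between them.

A is a table: top 673 mm (x) × 740 mm (y), 28 mm thick, upper face at z = 700 mm, on four 90×90 mm square legs, each inset 37 mm from the nearest pair of top edges, running from z = 0 to the bottom of the top.

B is a fence section. Two 77×77 mm posts, 1235 mm tall, stand on the floor with a clear span of 1512 mm between their inner faces. Two horizontal rails of 77×82 mm section span the gap between the posts with their undersides at z = 274 mm and z = 1014 mm, flush with the posts' −y face. 6 pickets, each 75 mm wide, 21 mm thick and 1178 mm tall, are fixed to the +y face of the rails with their bottoms at z = 41 mm, evenly spaced across the span with equal gaps (rounded down to the nearest mm) at the −x end and between each pair — any rounding remainder accumulates at the +x end.

The fence section is against the table's +x side, with their −y faces flush.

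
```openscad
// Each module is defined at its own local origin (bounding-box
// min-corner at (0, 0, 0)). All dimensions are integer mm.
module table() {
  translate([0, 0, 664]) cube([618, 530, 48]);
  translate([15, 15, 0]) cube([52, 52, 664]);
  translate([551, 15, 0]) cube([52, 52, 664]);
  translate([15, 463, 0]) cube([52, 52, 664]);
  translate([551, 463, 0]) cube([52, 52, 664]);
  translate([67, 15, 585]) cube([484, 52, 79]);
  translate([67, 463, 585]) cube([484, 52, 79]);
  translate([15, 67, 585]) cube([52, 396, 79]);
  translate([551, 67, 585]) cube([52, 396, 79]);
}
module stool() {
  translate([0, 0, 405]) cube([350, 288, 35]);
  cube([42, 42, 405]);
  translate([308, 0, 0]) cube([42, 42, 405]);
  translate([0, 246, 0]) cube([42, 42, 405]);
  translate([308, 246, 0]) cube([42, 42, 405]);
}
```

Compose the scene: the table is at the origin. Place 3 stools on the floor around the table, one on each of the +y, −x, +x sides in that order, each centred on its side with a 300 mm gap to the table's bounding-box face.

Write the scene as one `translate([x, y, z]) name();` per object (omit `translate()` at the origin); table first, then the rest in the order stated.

table();
translate([134, 830, 0]) stool();
translate([-650, 121, 0]) stool();
translate([918, 121, 0]) stool();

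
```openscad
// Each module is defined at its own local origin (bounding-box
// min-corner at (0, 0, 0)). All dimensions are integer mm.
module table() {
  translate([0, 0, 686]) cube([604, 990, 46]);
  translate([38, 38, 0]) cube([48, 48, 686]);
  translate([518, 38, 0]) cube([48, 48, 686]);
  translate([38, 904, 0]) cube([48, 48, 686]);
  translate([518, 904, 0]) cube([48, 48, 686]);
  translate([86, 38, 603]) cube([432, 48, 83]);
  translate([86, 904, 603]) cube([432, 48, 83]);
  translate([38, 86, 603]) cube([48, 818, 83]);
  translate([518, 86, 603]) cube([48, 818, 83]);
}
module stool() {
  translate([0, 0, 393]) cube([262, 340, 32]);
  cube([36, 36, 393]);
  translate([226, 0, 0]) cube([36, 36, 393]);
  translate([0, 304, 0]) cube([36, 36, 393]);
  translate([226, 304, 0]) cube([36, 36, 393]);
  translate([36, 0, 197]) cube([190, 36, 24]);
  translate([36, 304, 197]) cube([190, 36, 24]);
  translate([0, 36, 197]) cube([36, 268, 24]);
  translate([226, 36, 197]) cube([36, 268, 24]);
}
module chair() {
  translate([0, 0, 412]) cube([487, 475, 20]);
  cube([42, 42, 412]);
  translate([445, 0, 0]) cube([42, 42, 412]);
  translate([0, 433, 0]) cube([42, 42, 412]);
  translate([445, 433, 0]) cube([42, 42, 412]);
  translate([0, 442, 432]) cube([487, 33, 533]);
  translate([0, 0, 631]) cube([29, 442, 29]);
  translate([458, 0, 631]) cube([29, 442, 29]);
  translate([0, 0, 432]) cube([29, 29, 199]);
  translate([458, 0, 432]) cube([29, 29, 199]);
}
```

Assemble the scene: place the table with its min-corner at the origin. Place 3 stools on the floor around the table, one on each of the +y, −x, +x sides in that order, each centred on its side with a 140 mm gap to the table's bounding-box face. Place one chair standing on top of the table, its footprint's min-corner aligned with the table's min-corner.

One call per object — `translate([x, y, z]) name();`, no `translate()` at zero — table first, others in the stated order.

table();
translate([171, 1130, 0]) stool();
translate([-402, 325, 0]) stool();
translate([744, 325, 0]) stool();
translate([0, 0, 732]) chair();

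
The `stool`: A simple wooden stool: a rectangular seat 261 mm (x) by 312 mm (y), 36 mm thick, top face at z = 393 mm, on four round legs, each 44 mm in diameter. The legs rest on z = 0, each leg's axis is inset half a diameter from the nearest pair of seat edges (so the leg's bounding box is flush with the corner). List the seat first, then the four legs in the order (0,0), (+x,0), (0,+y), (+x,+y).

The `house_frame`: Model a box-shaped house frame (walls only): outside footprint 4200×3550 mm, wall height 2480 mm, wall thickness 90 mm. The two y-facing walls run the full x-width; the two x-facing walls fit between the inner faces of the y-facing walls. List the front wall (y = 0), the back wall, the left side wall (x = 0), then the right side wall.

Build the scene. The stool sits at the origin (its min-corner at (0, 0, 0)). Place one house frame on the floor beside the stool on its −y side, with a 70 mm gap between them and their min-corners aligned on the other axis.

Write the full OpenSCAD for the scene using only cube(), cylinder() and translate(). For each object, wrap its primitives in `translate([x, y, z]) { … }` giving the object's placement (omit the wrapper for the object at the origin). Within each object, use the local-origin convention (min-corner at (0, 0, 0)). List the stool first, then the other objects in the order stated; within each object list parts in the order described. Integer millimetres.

translate([0, 0, 357]) cube([261, 312, 36]);
translate([22, 22, 0]) cylinder(h = 357, r = 22);
translate([239, 22, 0]) cylinder(h = 357, r = 22);
translate([22, 290, 0]) cylinder(h = 357, r = 22);
translate([239, 290, 0]) cylinder(h = 357, r = 22);
translate([0, -3620, 0]) {
  cube([4200, 90, 2480]);
  translate([0, 3460, 0]) cube([4200, 90, 2480]);
  translate([0, 90, 0]) cube([90, 3370, 2480]);
  translate([4110, 90, 0]) cube([90, 3370, 2480]);
}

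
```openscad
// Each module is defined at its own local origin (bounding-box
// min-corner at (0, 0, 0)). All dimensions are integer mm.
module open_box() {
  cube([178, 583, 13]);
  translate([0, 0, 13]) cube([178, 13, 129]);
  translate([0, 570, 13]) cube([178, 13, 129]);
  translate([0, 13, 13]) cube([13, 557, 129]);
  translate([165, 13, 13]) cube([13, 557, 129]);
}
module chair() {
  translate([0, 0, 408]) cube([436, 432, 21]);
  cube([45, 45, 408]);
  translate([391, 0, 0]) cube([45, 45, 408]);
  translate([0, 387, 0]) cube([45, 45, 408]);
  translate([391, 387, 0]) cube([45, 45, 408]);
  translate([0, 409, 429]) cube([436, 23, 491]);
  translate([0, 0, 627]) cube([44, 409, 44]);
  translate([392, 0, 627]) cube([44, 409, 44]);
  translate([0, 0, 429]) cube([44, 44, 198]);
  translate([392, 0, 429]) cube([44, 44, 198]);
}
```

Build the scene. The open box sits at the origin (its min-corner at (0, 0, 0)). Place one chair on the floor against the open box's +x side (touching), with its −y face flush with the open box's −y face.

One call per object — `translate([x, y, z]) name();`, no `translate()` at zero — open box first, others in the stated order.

open_box();
translate([178, 0, 0]) chair();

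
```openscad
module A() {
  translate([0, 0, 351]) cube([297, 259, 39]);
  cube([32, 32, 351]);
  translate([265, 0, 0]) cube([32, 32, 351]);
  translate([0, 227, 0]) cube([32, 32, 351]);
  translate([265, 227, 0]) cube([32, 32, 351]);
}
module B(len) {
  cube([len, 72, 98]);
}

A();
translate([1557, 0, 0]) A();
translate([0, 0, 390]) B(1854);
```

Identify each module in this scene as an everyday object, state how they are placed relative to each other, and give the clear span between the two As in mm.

Second stool starts at x = 1557; first ends at x = 297; clear span = 1557 − 297 = 1260 mm.

A is a stool. B is a beam. A beam spans the tops of two stools. The clear span between the two stools is 1260 mm.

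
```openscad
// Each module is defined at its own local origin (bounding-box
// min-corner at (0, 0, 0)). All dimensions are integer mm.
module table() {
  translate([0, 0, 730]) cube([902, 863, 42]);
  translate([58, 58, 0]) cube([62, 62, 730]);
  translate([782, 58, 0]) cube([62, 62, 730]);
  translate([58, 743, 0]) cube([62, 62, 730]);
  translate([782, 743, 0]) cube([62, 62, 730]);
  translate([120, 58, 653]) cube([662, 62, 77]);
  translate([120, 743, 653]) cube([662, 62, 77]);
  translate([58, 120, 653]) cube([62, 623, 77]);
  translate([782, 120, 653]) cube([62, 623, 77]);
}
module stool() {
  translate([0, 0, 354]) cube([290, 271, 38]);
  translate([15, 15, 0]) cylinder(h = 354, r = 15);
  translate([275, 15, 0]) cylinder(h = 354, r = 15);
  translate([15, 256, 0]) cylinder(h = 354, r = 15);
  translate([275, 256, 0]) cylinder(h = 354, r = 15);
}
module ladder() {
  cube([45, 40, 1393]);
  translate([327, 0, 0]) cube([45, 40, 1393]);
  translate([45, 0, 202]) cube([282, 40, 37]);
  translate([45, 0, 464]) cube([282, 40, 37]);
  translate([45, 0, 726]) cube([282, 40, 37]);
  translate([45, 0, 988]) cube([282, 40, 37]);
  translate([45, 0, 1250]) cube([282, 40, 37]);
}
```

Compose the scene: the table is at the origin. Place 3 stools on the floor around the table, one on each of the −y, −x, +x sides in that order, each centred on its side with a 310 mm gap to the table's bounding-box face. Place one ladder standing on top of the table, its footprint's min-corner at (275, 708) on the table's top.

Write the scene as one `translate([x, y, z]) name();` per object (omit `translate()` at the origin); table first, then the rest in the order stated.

table();
translate([306, -581, 0]) stool();
translate([-600, 296, 0]) stool();
translate([1212, 296, 0]) stool();
translate([275, 708, 772]) ladder();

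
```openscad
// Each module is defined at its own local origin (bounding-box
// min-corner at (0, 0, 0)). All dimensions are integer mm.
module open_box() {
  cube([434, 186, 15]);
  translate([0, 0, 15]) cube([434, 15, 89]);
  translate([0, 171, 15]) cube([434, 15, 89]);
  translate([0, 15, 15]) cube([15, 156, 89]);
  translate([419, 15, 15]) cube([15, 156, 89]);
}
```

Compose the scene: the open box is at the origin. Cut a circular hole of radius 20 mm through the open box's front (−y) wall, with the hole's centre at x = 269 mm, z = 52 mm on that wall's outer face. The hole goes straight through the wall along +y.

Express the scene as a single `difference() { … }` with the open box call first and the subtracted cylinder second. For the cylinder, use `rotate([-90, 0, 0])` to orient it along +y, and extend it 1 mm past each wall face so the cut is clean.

difference() {
  open_box();
  translate([269, -1, 52]) rotate([-90, 0, 0]) cylinder(h = 17, r = 20);
}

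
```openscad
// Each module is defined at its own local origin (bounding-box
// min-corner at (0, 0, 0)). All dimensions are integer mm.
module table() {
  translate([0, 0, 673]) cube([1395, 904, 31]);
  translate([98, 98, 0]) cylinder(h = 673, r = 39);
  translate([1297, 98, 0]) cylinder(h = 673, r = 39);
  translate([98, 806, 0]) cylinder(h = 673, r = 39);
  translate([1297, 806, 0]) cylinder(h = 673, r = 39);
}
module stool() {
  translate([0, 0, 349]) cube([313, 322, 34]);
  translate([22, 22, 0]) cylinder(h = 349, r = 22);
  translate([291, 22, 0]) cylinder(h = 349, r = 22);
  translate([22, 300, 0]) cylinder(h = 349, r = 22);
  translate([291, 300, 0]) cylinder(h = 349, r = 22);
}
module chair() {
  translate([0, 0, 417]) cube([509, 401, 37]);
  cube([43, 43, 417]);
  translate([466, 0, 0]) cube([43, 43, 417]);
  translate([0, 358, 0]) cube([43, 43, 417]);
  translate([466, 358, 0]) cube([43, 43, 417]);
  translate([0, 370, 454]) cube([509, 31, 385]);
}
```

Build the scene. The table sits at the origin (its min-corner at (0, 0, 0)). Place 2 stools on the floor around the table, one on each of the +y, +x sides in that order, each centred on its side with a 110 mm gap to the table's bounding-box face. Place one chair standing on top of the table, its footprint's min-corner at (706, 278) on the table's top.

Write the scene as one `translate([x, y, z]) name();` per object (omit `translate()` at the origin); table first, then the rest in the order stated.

table();
translate([541, 1014, 0]) stool();
translate([1505, 291, 0]) stool();
translate([706, 278, 704]) chair();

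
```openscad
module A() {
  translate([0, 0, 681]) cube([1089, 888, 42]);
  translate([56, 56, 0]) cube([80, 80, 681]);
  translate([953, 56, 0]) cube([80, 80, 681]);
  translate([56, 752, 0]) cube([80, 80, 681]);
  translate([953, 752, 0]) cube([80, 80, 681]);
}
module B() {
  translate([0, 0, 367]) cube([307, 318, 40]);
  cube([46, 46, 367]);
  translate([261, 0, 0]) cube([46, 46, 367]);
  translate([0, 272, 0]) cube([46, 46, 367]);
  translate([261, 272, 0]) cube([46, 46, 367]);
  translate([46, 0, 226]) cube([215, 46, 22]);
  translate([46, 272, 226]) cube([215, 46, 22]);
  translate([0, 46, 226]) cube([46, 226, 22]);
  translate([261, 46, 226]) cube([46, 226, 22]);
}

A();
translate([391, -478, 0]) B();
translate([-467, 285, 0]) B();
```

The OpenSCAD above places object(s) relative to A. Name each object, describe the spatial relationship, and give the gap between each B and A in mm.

Each stool's nearest face is 160 mm from the table's bounding box.

A is a table. B is a stool. Two stools sit around the table at the −y, −x sides. The gap between each stool and the table is 160 mm.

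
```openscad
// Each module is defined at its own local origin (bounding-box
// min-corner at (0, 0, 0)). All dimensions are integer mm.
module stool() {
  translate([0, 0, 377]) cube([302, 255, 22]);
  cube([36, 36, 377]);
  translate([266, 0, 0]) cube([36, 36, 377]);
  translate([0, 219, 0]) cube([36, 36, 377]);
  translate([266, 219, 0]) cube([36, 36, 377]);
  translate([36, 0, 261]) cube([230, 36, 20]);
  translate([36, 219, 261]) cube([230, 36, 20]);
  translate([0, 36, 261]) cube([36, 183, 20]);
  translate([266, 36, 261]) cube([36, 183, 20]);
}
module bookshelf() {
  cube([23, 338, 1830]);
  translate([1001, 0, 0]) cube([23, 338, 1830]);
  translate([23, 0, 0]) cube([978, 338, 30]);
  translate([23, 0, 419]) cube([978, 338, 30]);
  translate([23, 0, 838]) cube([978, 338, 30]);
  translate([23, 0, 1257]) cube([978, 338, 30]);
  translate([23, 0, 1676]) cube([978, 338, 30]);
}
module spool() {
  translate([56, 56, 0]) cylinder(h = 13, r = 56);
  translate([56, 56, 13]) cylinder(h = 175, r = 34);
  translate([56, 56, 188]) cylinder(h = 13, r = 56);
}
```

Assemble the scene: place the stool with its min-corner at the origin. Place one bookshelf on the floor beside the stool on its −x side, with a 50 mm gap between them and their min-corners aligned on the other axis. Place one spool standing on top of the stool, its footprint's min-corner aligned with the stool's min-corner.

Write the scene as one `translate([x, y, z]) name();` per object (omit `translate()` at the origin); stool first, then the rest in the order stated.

stool();
translate([-1074, 0, 0]) bookshelf();
translate([0, 0, 399]) spool();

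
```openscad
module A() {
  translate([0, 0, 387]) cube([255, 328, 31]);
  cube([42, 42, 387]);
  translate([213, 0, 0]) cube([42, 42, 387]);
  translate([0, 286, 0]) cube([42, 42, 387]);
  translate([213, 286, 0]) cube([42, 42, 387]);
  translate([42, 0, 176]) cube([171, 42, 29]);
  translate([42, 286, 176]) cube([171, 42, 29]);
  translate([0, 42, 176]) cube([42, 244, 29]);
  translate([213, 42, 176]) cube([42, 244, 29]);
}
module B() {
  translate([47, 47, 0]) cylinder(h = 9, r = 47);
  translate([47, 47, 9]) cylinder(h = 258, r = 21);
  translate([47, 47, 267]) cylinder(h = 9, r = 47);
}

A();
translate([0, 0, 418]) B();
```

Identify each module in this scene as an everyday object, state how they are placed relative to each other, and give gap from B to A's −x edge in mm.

A is a stool. B is a spool. The spool is on top of the stool. The gap from the spool to the stool's −x edge is 0 mm.

The spool's min-x is at 0; the stool's min-x is 0; gap = 0 mm.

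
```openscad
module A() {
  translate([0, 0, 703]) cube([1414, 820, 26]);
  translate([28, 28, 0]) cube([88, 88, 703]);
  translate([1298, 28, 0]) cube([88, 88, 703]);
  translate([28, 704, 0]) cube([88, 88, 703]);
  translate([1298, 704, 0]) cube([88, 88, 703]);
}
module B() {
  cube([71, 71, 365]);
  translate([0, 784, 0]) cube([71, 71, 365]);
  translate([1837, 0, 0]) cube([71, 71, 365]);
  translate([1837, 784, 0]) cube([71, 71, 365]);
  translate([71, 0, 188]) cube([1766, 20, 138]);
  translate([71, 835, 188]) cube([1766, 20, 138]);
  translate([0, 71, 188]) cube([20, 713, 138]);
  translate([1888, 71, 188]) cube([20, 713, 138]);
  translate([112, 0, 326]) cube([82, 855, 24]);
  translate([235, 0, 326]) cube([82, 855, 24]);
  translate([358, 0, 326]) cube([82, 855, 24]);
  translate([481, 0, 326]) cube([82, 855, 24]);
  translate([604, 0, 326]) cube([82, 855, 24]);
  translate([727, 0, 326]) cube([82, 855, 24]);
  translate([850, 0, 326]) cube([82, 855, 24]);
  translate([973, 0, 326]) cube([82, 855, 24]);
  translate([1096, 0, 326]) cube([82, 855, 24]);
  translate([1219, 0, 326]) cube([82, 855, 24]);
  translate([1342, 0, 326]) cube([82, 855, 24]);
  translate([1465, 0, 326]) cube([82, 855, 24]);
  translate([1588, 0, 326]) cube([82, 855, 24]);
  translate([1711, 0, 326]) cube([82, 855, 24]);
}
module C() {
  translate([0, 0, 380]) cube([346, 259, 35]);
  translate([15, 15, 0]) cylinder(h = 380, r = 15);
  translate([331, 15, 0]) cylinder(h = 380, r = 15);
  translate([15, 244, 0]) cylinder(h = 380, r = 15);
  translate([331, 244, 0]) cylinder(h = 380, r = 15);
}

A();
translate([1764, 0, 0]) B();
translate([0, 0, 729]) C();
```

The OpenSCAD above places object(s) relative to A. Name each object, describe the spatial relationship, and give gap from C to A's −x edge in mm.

The stool's min-x is at 0; the table's min-x is 0; gap = 0 mm.

A is a table. B is a bed frame. C is a stool. The bed frame is on the floor beside the table on its +x side. The stool is on top of the table. The gap from the stool to the table's −x edge is 0 mm.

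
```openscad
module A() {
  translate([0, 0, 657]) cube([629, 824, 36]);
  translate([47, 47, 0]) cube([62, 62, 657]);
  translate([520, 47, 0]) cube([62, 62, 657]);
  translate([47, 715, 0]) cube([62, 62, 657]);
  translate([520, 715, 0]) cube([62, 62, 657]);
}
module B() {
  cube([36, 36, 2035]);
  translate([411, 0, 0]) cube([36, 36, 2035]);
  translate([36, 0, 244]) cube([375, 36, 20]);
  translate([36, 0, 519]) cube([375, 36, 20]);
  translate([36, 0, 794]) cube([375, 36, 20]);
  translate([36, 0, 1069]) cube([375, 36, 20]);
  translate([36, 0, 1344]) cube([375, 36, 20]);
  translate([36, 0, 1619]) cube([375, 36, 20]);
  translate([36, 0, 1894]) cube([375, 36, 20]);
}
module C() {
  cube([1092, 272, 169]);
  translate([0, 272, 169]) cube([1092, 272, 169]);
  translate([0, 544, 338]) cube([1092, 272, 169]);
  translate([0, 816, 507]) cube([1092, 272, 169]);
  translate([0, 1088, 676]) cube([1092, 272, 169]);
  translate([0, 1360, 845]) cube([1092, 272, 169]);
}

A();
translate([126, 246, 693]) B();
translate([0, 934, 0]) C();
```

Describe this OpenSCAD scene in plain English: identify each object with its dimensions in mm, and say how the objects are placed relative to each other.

A is a rectangular dining table. The top is 629×824×36 mm with its upper surface at z = 693 mm. It stands on four 62×62 mm square legs, each inset 47 mm from the nearest pair of top edges, running from the floor to the underside of the top.

B is a straight ladder. Two 36×36 mm vertical rails, 2035 mm tall, stand 447 mm apart (outside-to-outside) with their front faces coplanar on the −y side. 7 rungs, each 36 mm deep and 20 mm tall, span between the inner faces of the rails, front faces flush with the rails. The lowest rung's underside is at z = 244 mm and rungs are spaced 275 mm apart (underside to underside).

C is a straight staircase of 6 solid steps. Each step is 1092 mm wide (x), 272 mm deep (y, the going) and 169 mm tall (the rise). The first step rests on the floor; each subsequent step sits one going further in +y and one rise higher in +z, directly behind and above the previous step with no overlap.

The ladder is on top of the table. The staircase is on the floor beside the table on its +y side.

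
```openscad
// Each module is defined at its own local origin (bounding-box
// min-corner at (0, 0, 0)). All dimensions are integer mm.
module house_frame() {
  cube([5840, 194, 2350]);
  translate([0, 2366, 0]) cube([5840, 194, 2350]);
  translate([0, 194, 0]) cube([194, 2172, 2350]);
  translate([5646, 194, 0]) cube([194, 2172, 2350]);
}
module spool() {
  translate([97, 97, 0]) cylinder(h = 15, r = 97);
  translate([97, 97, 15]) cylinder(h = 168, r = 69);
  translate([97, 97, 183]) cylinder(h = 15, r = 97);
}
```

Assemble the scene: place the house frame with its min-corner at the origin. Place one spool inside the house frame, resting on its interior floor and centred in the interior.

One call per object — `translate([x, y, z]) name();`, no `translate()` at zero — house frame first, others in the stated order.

house_frame();
translate([2823, 1183, 0]) spool();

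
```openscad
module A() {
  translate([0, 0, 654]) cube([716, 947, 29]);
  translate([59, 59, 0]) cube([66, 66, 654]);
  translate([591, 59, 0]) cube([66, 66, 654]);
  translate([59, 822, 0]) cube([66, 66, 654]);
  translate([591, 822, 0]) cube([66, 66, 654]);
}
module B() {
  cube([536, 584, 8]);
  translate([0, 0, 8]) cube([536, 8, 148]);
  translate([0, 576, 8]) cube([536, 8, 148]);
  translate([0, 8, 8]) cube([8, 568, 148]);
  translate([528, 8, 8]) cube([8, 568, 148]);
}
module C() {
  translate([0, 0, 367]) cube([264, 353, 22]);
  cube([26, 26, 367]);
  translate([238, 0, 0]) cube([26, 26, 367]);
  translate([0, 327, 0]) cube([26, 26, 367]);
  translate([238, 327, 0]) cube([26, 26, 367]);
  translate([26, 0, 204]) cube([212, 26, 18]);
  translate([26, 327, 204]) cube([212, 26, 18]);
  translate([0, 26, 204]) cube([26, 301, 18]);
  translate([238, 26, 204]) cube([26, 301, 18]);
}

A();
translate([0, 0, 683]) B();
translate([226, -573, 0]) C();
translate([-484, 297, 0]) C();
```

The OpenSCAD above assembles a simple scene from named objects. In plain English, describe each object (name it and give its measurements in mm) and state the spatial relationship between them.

A is a table: top 716 mm (x) × 947 mm (y), 29 mm thick, upper face at z = 683 mm, on four 66×66 mm square legs, each inset 59 mm from the nearest pair of top edges, running from z = 0 to the bottom of the top.

B is an open storage box with external size 536×584×156 mm and wall thickness 8 mm (the base is also 8 mm thick). The base covers the whole footprint; the four walls stand on the base, with the y-facing walls full-width and the x-facing walls fitting between their inner faces.

C is a four-legged stool. The seat is 264×353 mm, 22 mm thick, top at z = 389 mm. It stands on four square legs, each 26×26 mm in cross-section, from z = 0 to the seat underside, each flush with a corner of the seat. Four stretchers, 26 mm wide and 18 mm tall, connect adjacent legs with their undersides at z = 204 mm, each running between the inner faces of the legs it joins and aligned with the legs' outer faces on the other axis.

The open box is on top of the table. Two stools sit around the table at the −y, −x sides.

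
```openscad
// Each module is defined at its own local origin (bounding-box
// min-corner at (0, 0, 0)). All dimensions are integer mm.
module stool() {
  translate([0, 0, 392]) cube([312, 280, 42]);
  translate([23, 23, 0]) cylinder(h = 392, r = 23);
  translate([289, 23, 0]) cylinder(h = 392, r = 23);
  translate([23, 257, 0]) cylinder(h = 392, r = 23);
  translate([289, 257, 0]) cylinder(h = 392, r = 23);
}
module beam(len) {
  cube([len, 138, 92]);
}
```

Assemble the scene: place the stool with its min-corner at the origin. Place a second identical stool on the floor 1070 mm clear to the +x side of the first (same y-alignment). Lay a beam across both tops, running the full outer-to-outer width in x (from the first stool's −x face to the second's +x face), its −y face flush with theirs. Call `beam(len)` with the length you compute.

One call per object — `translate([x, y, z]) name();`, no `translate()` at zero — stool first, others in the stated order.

stool();
translate([1382, 0, 0]) stool();
translate([0, 0, 434]) beam(1694);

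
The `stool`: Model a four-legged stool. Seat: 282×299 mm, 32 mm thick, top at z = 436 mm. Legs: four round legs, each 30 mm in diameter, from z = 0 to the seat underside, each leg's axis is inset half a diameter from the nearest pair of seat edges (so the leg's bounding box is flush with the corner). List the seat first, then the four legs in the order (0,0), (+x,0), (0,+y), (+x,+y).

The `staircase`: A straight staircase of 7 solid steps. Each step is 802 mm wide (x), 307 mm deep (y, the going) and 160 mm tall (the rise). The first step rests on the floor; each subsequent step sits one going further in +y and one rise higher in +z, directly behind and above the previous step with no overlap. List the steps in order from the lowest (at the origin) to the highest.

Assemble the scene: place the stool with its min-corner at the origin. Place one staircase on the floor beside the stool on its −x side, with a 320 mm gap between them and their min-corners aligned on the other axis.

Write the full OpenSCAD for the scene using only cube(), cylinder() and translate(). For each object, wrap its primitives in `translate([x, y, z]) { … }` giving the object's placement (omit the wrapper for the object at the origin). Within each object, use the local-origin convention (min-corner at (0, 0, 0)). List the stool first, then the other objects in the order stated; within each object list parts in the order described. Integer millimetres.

translate([0, 0, 404]) cube([282, 299, 32]);
translate([15, 15, 0]) cylinder(h = 404, r = 15);
translate([267, 15, 0]) cylinder(h = 404, r = 15);
translate([15, 284, 0]) cylinder(h = 404, r = 15);
translate([267, 284, 0]) cylinder(h = 404, r = 15);
translate([-1122, 0, 0]) {
  cube([802, 307, 160]);
  translate([0, 307, 160]) cube([802, 307, 160]);
  translate([0, 614, 320]) cube([802, 307, 160]);
  translate([0, 921, 480]) cube([802, 307, 160]);
  translate([0, 1228, 640]) cube([802, 307, 160]);
  translate([0, 1535, 800]) cube([802, 307, 160]);
  translate([0, 1842, 960]) cube([802, 307, 160]);
}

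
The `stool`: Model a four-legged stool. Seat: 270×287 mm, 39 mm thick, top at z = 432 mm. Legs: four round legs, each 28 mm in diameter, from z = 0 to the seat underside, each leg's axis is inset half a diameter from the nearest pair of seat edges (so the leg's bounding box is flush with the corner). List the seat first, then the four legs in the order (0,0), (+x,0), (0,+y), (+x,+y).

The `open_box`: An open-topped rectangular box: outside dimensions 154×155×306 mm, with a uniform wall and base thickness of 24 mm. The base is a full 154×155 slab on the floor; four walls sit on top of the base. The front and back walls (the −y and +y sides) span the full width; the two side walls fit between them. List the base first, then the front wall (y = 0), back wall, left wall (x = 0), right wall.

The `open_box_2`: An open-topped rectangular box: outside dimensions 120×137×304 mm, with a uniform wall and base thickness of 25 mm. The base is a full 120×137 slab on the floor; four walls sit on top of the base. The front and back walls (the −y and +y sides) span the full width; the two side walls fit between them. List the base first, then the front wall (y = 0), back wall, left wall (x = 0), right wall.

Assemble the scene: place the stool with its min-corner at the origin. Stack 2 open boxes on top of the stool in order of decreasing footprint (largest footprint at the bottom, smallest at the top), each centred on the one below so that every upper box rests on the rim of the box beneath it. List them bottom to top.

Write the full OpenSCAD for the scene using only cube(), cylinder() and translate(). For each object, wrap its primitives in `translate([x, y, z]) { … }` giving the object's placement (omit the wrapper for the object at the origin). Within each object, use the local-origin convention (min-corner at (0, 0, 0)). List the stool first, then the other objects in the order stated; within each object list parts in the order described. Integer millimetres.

translate([0, 0, 393]) cube([270, 287, 39]);
translate([14, 14, 0]) cylinder(h = 393, r = 14);
translate([256, 14, 0]) cylinder(h = 393, r = 14);
translate([14, 273, 0]) cylinder(h = 393, r = 14);
translate([256, 273, 0]) cylinder(h = 393, r = 14);
translate([58, 66, 432]) {
  cube([154, 155, 24]);
  translate([0, 0, 24]) cube([154, 24, 282]);
  translate([0, 131, 24]) cube([154, 24, 282]);
  translate([0, 24, 24]) cube([24, 107, 282]);
  translate([130, 24, 24]) cube([24, 107, 282]);
}
translate([75, 75, 738]) {
  cube([120, 137, 25]);
  translate([0, 0, 25]) cube([120, 25, 279]);
  translate([0, 112, 25]) cube([120, 25, 279]);
  translate([0, 25, 25]) cube([25, 87, 279]);
  translate([95, 25, 25]) cube([25, 87, 279]);
}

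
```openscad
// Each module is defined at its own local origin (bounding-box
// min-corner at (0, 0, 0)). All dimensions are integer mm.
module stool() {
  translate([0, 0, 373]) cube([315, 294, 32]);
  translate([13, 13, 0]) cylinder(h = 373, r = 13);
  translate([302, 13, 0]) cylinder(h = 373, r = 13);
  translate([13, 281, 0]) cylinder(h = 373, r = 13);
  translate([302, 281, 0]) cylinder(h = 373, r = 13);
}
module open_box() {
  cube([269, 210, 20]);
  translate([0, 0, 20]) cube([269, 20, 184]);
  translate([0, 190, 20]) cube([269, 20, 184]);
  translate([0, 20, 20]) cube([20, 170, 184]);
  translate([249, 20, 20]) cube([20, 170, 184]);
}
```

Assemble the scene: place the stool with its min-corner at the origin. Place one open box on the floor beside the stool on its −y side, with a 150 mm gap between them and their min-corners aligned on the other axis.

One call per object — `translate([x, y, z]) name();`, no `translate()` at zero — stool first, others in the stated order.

stool();
translate([0, -360, 0]) open_box();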